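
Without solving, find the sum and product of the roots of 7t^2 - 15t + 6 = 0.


For at^2+bt+c=0: sum = -b/a, product = c/a.
a=7, b=-15, c=6
Sum = -(-15)/7 = 15/7
Product = (6)/7 = 6/7


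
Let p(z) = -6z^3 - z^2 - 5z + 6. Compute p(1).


Using direct substitution:
  -6 * (1)^3 = -6
  -1 * (1)^2 = -1
  -5 * (1)^1 = -5
  constant: 6
Sum = -6 - 1 - 5 + 6 = -6


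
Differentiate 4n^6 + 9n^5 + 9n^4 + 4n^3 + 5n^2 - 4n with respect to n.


Apply the power rule term by term:
  d/dn(4n^6) = 24n^5
  d/dn(9n^5) = 45n^4
  d/dn(9n^4) = 36n^3
  d/dn(4n^3) = 12n^2
  d/dn(5n^2) = 10n
  d/dn(-4n) = -4
p'(n) = 24n^5 + 45n^4 + 36n^3 + 12n^2 + 10n - 4


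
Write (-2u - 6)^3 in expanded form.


Expand (-2u - 6)^3 by repeated multiplication:
  (-2u - 6)^2 = 4u^2 + 24u + 36
= -8u^3 - 72u^2 - 216u - 216


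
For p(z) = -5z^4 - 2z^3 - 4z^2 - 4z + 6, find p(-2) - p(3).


p(-2) = -66
p(3) = -501
p(-2) - p(3) = -66 + 501 = 435


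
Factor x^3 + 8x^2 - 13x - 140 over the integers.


Try integer roots (divisors of -140). x=-7: p(-7)=0.
Divide out (x + 7): quotient is x^2 + x - 20.
Factor the quadratic: (x + 5)(x - 4)
Result: (x + 7)(x + 5)(x - 4)


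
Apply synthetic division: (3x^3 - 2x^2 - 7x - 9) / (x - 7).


Synthetic division with c = 7. Coefficients: 3, -2, -7, -9
Bring down 3.
  3 * 7 = 21; 21 - 2 = 19
  19 * 7 = 133; 133 - 7 = 126
  126 * 7 = 882; 882 - 9 = 873
Quotient: 3x^2 + 19x + 126, Remainder: 873


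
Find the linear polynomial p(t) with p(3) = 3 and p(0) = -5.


p(t) = mt + b. Using p(3)=3, p(0)=-5:
m = (3 + 5)/(3) = 8/3 = 8/3
b = 3 - m*(3) = 3 - 8 = -5
p(t) = (8/3)t - 5


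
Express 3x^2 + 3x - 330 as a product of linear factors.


Roots satisfy r1 + r2 = -b/a = -1 and r1*r2 = c/a = -110.
So r1 = 10, r2 = -11.
3x^2 + 3x - 330 = 3(x - r1)(x - r2) = 3(x - 10)(x + 11)


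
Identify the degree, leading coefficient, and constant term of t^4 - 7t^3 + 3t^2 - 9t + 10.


Highest power of t is 4, with coefficient 1. Constant term is 10.
Degree = 4, leading coefficient = 1, constant term = 10


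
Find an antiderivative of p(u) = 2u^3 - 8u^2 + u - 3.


Reverse power rule on each term:
  ∫ 2u^3 du = (1/2)u^4
  ∫ -8u^2 du = -(8/3)u^3
  ∫ u du = (1/2)u^2
  ∫ -3 du = -3u
F(u) = (1/2)u^4 - (8/3)u^3 + (1/2)u^2 - 3u + C


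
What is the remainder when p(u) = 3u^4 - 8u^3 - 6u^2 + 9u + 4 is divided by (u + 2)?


By the Remainder Theorem, the remainder equals p(-2):
  3*(-2)^4 = 48
  -8*(-2)^3 = 64
  -6*(-2)^2 = -24
  9*(-2)^1 = -18
  constant: 4
Sum: 48 + 64 - 24 - 18 + 4 = 74


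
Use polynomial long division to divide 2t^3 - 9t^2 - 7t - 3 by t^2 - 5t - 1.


(2t^3 - 9t^2 - 7t - 3) / (t^2 - 5t - 1)
Step 1: 2t * (t^2 - 5t - 1) = 2t^3 - 10t^2 - 2t; subtract.
Step 2: 1 * (t^2 - 5t - 1) = t^2 - 5t - 1; subtract.
Quotient: 2t + 1, Remainder: -2


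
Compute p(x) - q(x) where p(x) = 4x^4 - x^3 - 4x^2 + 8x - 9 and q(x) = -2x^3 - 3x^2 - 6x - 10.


Distribute the minus sign:
  (4x^4 - x^3 - 4x^2 + 8x - 9)
- (-2x^3 - 3x^2 - 6x - 10)
Negate second polynomial: 2x^3 + 3x^2 + 6x + 10
Add: 4x^4 + x^3 - x^2 + 14x + 1


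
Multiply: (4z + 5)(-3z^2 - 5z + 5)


Distribute each term of the first polynomial:
  (4z)(-3z^2 - 5z + 5) = -12z^3 - 20z^2 + 20z
  (5)(-3z^2 - 5z + 5) = -15z^2 - 25z + 25
Sum: -12z^3 - 35z^2 - 5z + 25


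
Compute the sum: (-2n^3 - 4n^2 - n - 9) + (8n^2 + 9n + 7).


Align terms by degree and add:
  -2n^3 - 4n^2 - n - 9
+ 8n^2 + 9n + 7
= -2n^3 + 4n^2 + 8n - 2


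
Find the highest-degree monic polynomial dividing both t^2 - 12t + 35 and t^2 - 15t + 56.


Factor each:
  t^2 - 12t + 35 = (t - 7)(t - 5)
  t^2 - 15t + 56 = (t - 7)(t - 8)
Common monic factor: t - 7


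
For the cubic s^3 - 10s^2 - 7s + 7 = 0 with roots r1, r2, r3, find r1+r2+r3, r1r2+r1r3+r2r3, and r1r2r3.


Monic cubic s^3+bs^2+cs+d=0: sum=-b, pairwise sum=c, product=-d.
b=-10, c=-7, d=7
r1+r2+r3 = 10
r1r2+r1r3+r2r3 = -7
r1r2r3 = -7


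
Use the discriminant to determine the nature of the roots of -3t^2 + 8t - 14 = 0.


D = b^2 - 4ac = (8)^2 - 4(-3)(-14) = 64 - 168 = -104
Since D < 0: two complex conjugate roots (no real roots)


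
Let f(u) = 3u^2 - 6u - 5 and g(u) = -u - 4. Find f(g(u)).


Substitute g(u) into f:
f(g(u)) = 3*(-u - 4)^2 + (-6)*(-u - 4) + (-5)
(-u - 4)^2 = u^2 + 8u + 16
Expand and combine: 3u^2 + 30u + 67


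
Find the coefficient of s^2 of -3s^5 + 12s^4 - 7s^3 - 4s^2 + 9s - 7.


Read off the coefficient of s^2: -4


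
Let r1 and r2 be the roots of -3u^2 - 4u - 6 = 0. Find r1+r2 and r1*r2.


For au^2+bu+c=0: sum = -b/a, product = c/a.
a=-3, b=-4, c=-6
Sum = -(-4)/-3 = -4/3
Product = (-6)/-3 = 2


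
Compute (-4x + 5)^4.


Expand (-4x + 5)^4 by repeated multiplication:
  (-4x + 5)^2 = 16x^2 - 40x + 25
  (-4x + 5)^3 = -64x^3 + 240x^2 - 300x + 125
= 256x^4 - 1280x^3 + 2400x^2 - 2000x + 625


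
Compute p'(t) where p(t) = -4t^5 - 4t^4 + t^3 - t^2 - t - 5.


Apply the power rule term by term:
  d/dt(-4t^5) = -20t^4
  d/dt(-4t^4) = -16t^3
  d/dt(t^3) = 3t^2
  d/dt(-t^2) = -2t
  d/dt(-t) = -1
  d/dt(-5) = 0
p'(t) = -20t^4 - 16t^3 + 3t^2 - 2t - 1


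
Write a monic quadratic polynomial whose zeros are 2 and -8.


p(n) = (n - 2)(n + 8)
Expand: n^2 + 6n - 16


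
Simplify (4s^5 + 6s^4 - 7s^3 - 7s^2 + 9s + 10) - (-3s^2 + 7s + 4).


Distribute the minus sign:
  (4s^5 + 6s^4 - 7s^3 - 7s^2 + 9s + 10)
- (-3s^2 + 7s + 4)
Negate second polynomial: 3s^2 - 7s - 4
Add: 4s^5 + 6s^4 - 7s^3 - 4s^2 + 2s + 6


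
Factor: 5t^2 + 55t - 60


Roots satisfy r1 + r2 = -b/a = -11 and r1*r2 = c/a = -12.
So r1 = -12, r2 = 1.
5t^2 + 55t - 60 = 5(t - r1)(t - r2) = 5(t + 12)(t - 1)


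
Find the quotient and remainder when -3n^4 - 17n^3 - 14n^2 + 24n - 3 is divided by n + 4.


(-3n^4 - 17n^3 - 14n^2 + 24n - 3) / (n + 4)
Step 1: -3n^3 * (n + 4) = -3n^4 - 12n^3; subtract.
Step 2: -5n^2 * (n + 4) = -5n^3 - 20n^2; subtract.
Step 3: 6n * (n + 4) = 6n^2 + 24n; subtract.
Step 4: 0 * (n + 4) = 0; subtract.
Quotient: -3n^3 - 5n^2 + 6n, Remainder: -3


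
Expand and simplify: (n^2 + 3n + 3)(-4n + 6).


Distribute each term of the first polynomial:
  (n^2)(-4n + 6) = -4n^3 + 6n^2
  (3n)(-4n + 6) = -12n^2 + 18n
  (3)(-4n + 6) = -12n + 18
Sum: -4n^3 - 6n^2 + 6n + 18


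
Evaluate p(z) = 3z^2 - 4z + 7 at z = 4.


Using direct substitution:
  3 * (4)^2 = 48
  -4 * (4)^1 = -16
  constant: 7
Sum = 48 - 16 + 7 = 39


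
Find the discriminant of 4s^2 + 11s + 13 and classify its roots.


D = b^2 - 4ac = (11)^2 - 4(4)(13) = 121 - 208 = -87
Since D < 0: two complex conjugate roots (no real roots)


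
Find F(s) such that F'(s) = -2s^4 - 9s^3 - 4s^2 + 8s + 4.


Reverse power rule on each term:
  ∫ -2s^4 ds = -(2/5)s^5
  ∫ -9s^3 ds = -(9/4)s^4
  ∫ -4s^2 ds = -(4/3)s^3
  ∫ 8s ds = 4s^2
  ∫ 4 ds = 4s
F(s) = -(2/5)s^5 - (9/4)s^4 - (4/3)s^3 + 4s^2 + 4s + C


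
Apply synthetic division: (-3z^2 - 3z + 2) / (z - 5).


Synthetic division with c = 5. Coefficients: -3, -3, 2
Bring down -3.
  -3 * 5 = -15; -15 - 3 = -18
  -18 * 5 = -90; -90 + 2 = -88
Quotient: -3z - 18, Remainder: -88


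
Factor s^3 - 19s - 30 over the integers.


Try integer roots (divisors of -30). s=-3: p(-3)=0.
Divide out (s + 3): quotient is s^2 - 3s - 10.
Factor the quadratic: (s - 5)(s + 2)
Result: (s + 3)(s - 5)(s + 2)


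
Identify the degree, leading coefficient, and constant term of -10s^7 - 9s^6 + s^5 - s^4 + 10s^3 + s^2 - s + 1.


Highest power of s is 7, with coefficient -10. Constant term is 1.
Degree = 7, leading coefficient = -10, constant term = 1


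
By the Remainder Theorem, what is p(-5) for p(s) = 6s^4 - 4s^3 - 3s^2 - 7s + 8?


By the Remainder Theorem, the remainder equals p(-5):
  6*(-5)^4 = 3750
  -4*(-5)^3 = 500
  -3*(-5)^2 = -75
  -7*(-5)^1 = 35
  constant: 8
Sum: 3750 + 500 - 75 + 35 + 8 = 4218


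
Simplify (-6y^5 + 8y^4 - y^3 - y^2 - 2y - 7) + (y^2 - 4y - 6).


Align terms by degree and add:
  -6y^5 + 8y^4 - y^3 - y^2 - 2y - 7
+ y^2 - 4y - 6
= -6y^5 + 8y^4 - y^3 - 6y - 13


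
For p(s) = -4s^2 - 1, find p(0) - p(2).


p(0) = -1
p(2) = -17
p(0) - p(2) = -1 + 17 = 16


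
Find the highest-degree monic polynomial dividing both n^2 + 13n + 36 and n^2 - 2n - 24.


Factor each:
  n^2 + 13n + 36 = (n + 4)(n + 9)
  n^2 - 2n - 24 = (n + 4)(n - 6)
Common monic factor: n + 4


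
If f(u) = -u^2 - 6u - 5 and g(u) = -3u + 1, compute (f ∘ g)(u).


Substitute g(u) into f:
f(g(u)) = -1*(-3u + 1)^2 + (-6)*(-3u + 1) + (-5)
(-3u + 1)^2 = 9u^2 - 6u + 1
Expand and combine: -9u^2 + 24u - 12


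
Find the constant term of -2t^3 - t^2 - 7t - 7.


Read off the constant term: -7


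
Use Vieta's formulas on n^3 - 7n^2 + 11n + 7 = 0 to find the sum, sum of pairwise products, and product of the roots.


Monic cubic n^3+bn^2+cn+d=0: sum=-b, pairwise sum=c, product=-d.
b=-7, c=11, d=7
r1+r2+r3 = 7
r1r2+r1r3+r2r3 = 11
r1r2r3 = -7


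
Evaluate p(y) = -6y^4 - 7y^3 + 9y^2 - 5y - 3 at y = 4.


Using direct substitution:
  -6 * (4)^4 = -1536
  -7 * (4)^3 = -448
  9 * (4)^2 = 144
  -5 * (4)^1 = -20
  constant: -3
Sum = -1536 - 448 + 144 - 20 - 3 = -1863


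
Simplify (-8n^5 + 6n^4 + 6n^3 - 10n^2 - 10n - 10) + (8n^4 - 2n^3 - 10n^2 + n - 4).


Align terms by degree and add:
  -8n^5 + 6n^4 + 6n^3 - 10n^2 - 10n - 10
+ 8n^4 - 2n^3 - 10n^2 + n - 4
= -8n^5 + 14n^4 + 4n^3 - 20n^2 - 9n - 14


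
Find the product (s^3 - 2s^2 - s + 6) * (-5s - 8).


Distribute each term of the first polynomial:
  (s^3)(-5s - 8) = -5s^4 - 8s^3
  (-2s^2)(-5s - 8) = 10s^3 + 16s^2
  (-s)(-5s - 8) = 5s^2 + 8s
  (6)(-5s - 8) = -30s - 48
Sum: -5s^4 + 2s^3 + 21s^2 - 22s - 48


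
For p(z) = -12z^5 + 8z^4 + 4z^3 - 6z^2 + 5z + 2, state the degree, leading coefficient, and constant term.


Highest power of z is 5, with coefficient -12. Constant term is 2.
Degree = 5, leading coefficient = -12, constant term = 2


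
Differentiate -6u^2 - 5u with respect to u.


Apply the power rule term by term:
  d/du(-6u^2) = -12u
  d/du(-5u) = -5
p'(u) = -12u - 5


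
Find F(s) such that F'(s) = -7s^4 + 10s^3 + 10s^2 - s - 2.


Reverse power rule on each term:
  ∫ -7s^4 ds = -(7/5)s^5
  ∫ 10s^3 ds = (5/2)s^4
  ∫ 10s^2 ds = (10/3)s^3
  ∫ -s ds = -(1/2)s^2
  ∫ -2 ds = -2s
F(s) = -(7/5)s^5 + (5/2)s^4 + (10/3)s^3 - (1/2)s^2 - 2s + C


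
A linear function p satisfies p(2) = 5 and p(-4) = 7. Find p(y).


p(y) = my + b. Using p(2)=5, p(-4)=7:
m = (5 - 7)/(2 + 4) = -2/6 = -1/3
b = 5 - m*(2) = 5 + 2/3 = 17/3
p(y) = -(1/3)y + (17/3)


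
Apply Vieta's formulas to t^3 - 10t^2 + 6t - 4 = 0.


Monic cubic t^3+bt^2+ct+d=0: sum=-b, pairwise sum=c, product=-d.
b=-10, c=6, d=-4
r1+r2+r3 = 10
r1r2+r1r3+r2r3 = 6
r1r2r3 = 4


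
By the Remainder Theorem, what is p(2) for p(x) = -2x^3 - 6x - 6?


By the Remainder Theorem, the remainder equals p(2):
  -2*(2)^3 = -16
  0*(2)^2 = 0
  -6*(2)^1 = -12
  constant: -6
Sum: -16 + 0 - 12 - 6 = -34


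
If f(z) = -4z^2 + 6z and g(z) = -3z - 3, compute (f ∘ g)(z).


Substitute g(z) into f:
f(g(z)) = -4*(-3z - 3)^2 + 6*(-3z - 3)
(-3z - 3)^2 = 9z^2 + 18z + 9
Expand and combine: -36z^2 - 90z - 54


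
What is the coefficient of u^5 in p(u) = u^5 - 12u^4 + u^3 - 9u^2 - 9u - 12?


Read off the coefficient of u^5: 1


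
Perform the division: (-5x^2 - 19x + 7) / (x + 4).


(-5x^2 - 19x + 7) / (x + 4)
Step 1: -5x * (x + 4) = -5x^2 - 20x; subtract.
Step 2: 1 * (x + 4) = x + 4; subtract.
Quotient: -5x + 1, Remainder: 3


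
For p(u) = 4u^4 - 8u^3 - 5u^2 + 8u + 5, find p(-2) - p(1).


p(-2) = 97
p(1) = 4
p(-2) - p(1) = 97 - 4 = 93


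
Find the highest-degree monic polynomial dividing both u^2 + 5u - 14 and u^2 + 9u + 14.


Factor each:
  u^2 + 5u - 14 = (u + 7)(u - 2)
  u^2 + 9u + 14 = (u + 7)(u + 2)
Common monic factor: u + 7


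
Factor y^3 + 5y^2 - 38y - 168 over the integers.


Try integer roots (divisors of -168). y=-7: p(-7)=0.
Divide out (y + 7): quotient is y^2 - 2y - 24.
Factor the quadratic: (y + 4)(y - 6)
Result: (y + 7)(y + 4)(y - 6)


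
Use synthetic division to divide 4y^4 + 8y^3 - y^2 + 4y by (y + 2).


Synthetic division with c = -2. Coefficients: 4, 8, -1, 4, 0
Bring down 4.
  4 * -2 = -8; -8 + 8 = 0
  0 * -2 = 0; 0 - 1 = -1
  -1 * -2 = 2; 2 + 4 = 6
  6 * -2 = -12; -12 + 0 = -12
Quotient: 4y^3 - y + 6, Remainder: -12


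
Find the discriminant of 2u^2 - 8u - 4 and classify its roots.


D = b^2 - 4ac = (-8)^2 - 4(2)(-4) = 64 + 32 = 96
Since D > 0: two distinct irrational roots


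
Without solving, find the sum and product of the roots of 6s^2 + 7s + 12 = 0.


For as^2+bs+c=0: sum = -b/a, product = c/a.
a=6, b=7, c=12
Sum = -(7)/6 = -7/6
Product = (12)/6 = 2


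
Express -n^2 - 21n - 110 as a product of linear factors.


Roots satisfy r1 + r2 = -b/a = -21 and r1*r2 = c/a = 110.
So r1 = -10, r2 = -11.
-n^2 - 21n - 110 = -(n - r1)(n - r2) = -(n + 10)(n + 11)


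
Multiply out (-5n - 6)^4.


Expand (-5n - 6)^4 by repeated multiplication:
  (-5n - 6)^2 = 25n^2 + 60n + 36
  (-5n - 6)^3 = -125n^3 - 450n^2 - 540n - 216
= 625n^4 + 3000n^3 + 5400n^2 + 4320n + 1296


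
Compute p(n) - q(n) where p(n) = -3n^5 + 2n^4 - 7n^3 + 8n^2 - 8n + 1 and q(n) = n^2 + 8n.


Distribute the minus sign:
  (-3n^5 + 2n^4 - 7n^3 + 8n^2 - 8n + 1)
- (n^2 + 8n)
Negate second polynomial: -n^2 - 8n
Add: -3n^5 + 2n^4 - 7n^3 + 7n^2 - 16n + 1


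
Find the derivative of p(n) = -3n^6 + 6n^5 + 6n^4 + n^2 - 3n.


Apply the power rule term by term:
  d/dn(-3n^6) = -18n^5
  d/dn(6n^5) = 30n^4
  d/dn(6n^4) = 24n^3
  d/dn(n^2) = 2n
  d/dn(-3n) = -3
p'(n) = -18n^5 + 30n^4 + 24n^3 + 2n - 3


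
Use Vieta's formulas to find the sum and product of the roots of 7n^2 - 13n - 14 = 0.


For an^2+bn+c=0: sum = -b/a, product = c/a.
a=7, b=-13, c=-14
Sum = -(-13)/7 = 13/7
Product = (-14)/7 = -2


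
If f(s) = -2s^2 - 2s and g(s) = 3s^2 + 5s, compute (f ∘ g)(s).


Substitute g(s) into f:
f(g(s)) = -2*(3s^2 + 5s)^2 + (-2)*(3s^2 + 5s)
(3s^2 + 5s)^2 = 9s^4 + 30s^3 + 25s^2
Expand and combine: -18s^4 - 60s^3 - 56s^2 - 10s


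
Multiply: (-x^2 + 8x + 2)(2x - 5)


Distribute each term of the first polynomial:
  (-x^2)(2x - 5) = -2x^3 + 5x^2
  (8x)(2x - 5) = 16x^2 - 40x
  (2)(2x - 5) = 4x - 10
Sum: -2x^3 + 21x^2 - 36x - 10


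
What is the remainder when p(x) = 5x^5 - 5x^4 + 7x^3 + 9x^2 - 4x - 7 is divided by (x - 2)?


By the Remainder Theorem, the remainder equals p(2):
  5*(2)^5 = 160
  -5*(2)^4 = -80
  7*(2)^3 = 56
  9*(2)^2 = 36
  -4*(2)^1 = -8
  constant: -7
Sum: 160 - 80 + 56 + 36 - 8 - 7 = 157


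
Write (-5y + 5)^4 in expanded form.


Expand (-5y + 5)^4 by repeated multiplication:
  (-5y + 5)^2 = 25y^2 - 50y + 25
  (-5y + 5)^3 = -125y^3 + 375y^2 - 375y + 125
= 625y^4 - 2500y^3 + 3750y^2 - 2500y + 625


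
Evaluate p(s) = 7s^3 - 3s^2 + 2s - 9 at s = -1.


Using direct substitution:
  7 * (-1)^3 = -7
  -3 * (-1)^2 = -3
  2 * (-1)^1 = -2
  constant: -9
Sum = -7 - 3 - 2 - 9 = -21


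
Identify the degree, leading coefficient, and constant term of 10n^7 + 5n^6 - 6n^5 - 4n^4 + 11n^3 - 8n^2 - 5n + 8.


Highest power of n is 7, with coefficient 10. Constant term is 8.
Degree = 7, leading coefficient = 10, constant term = 8


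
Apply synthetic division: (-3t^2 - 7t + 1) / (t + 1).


Synthetic division with c = -1. Coefficients: -3, -7, 1
Bring down -3.
  -3 * -1 = 3; 3 - 7 = -4
  -4 * -1 = 4; 4 + 1 = 5
Quotient: -3t - 4, Remainder: 5


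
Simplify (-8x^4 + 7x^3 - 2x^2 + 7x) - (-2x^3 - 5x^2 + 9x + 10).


Distribute the minus sign:
  (-8x^4 + 7x^3 - 2x^2 + 7x)
- (-2x^3 - 5x^2 + 9x + 10)
Negate second polynomial: 2x^3 + 5x^2 - 9x - 10
Add: -8x^4 + 9x^3 + 3x^2 - 2x - 10


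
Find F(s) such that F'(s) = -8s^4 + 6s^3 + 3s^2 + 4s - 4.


Reverse power rule on each term:
  ∫ -8s^4 ds = -(8/5)s^5
  ∫ 6s^3 ds = (3/2)s^4
  ∫ 3s^2 ds = s^3
  ∫ 4s ds = 2s^2
  ∫ -4 ds = -4s
F(s) = -(8/5)s^5 + (3/2)s^4 + s^3 + 2s^2 - 4s + C


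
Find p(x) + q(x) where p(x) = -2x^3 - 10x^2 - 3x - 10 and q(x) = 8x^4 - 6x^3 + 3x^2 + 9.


Align terms by degree and add:
  -2x^3 - 10x^2 - 3x - 10
+ 8x^4 - 6x^3 + 3x^2 + 9
= 8x^4 - 8x^3 - 7x^2 - 3x - 1


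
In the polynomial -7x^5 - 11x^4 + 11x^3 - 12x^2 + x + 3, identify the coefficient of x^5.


Read off the coefficient of x^5: -7


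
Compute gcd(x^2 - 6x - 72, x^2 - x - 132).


Factor each:
  x^2 - 6x - 72 = (x - 12)(x + 6)
  x^2 - x - 132 = (x - 12)(x + 11)
Common monic factor: x - 12


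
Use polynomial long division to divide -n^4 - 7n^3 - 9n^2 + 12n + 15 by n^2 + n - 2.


(-n^4 - 7n^3 - 9n^2 + 12n + 15) / (n^2 + n - 2)
Step 1: -n^2 * (n^2 + n - 2) = -n^4 - n^3 + 2n^2; subtract.
Step 2: -6n * (n^2 + n - 2) = -6n^3 - 6n^2 + 12n; subtract.
Step 3: -5 * (n^2 + n - 2) = -5n^2 - 5n + 10; subtract.
Quotient: -n^2 - 6n - 5, Remainder: 5n + 5


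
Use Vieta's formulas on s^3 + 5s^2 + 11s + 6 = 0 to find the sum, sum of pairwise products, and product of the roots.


Monic cubic s^3+bs^2+cs+d=0: sum=-b, pairwise sum=c, product=-d.
b=5, c=11, d=6
r1+r2+r3 = -5
r1r2+r1r3+r2r3 = 11
r1r2r3 = -6


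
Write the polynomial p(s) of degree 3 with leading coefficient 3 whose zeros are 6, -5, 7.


p(s) = 3(s - 6)(s + 5)(s - 7)
Expand: 3s^3 - 24s^2 - 69s + 630


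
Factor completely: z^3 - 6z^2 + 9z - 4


Try integer roots (divisors of -4). z=1: p(1)=0.
Divide out (z - 1): quotient is z^2 - 5z + 4.
Factor the quadratic: (z - 4)(z - 1)
Result: (z - 1)(z - 4)(z - 1)


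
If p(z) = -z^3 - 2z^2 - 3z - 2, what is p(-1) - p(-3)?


p(-1) = 0
p(-3) = 16
p(-1) - p(-3) = 0 - 16 = -16


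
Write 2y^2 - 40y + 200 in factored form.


Roots satisfy r1 + r2 = -b/a = 20 and r1*r2 = c/a = 100.
So r1 = 10, r2 = 10.
2y^2 - 40y + 200 = 2(y - r1)(y - r2) = 2(y - 10)(y - 10)


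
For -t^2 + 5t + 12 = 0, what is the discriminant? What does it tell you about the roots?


D = b^2 - 4ac = (5)^2 - 4(-1)(12) = 25 + 48 = 73
Since D > 0: two distinct irrational roots


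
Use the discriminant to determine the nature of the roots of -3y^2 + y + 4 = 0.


D = b^2 - 4ac = (1)^2 - 4(-3)(4) = 1 + 48 = 49
Since D > 0: two distinct rational roots


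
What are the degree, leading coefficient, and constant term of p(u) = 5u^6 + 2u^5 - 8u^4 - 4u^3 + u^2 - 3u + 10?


Highest power of u is 6, with coefficient 5. Constant term is 10.
Degree = 6, leading coefficient = 5, constant term = 10


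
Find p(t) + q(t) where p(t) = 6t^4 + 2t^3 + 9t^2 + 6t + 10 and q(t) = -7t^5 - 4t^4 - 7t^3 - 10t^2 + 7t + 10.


Align terms by degree and add:
  6t^4 + 2t^3 + 9t^2 + 6t + 10
  -7t^5 - 4t^4 - 7t^3 - 10t^2 + 7t + 10
= -7t^5 + 2t^4 - 5t^3 - t^2 + 13t + 20


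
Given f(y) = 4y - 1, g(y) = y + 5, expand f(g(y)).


Substitute g(y) into f:
f(g(y)) = 4*(y + 5) + (-1)
Expand and combine: 4y + 19


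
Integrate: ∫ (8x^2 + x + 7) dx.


Reverse power rule on each term:
  ∫ 8x^2 dx = (8/3)x^3
  ∫ x dx = (1/2)x^2
  ∫ 7 dx = 7x
F(x) = (8/3)x^3 + (1/2)x^2 + 7x + C


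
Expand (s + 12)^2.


Expand (s + 12)^2 by repeated multiplication:
= s^2 + 24s + 144


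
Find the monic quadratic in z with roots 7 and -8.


p(z) = (z - 7)(z + 8)
Expand: z^2 + z - 56


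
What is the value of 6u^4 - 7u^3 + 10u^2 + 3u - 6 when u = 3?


Using direct substitution:
  6 * (3)^4 = 486
  -7 * (3)^3 = -189
  10 * (3)^2 = 90
  3 * (3)^1 = 9
  constant: -6
Sum = 486 - 189 + 90 + 9 - 6 = 390


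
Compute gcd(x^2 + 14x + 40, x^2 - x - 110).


Factor each:
  x^2 + 14x + 40 = (x + 10)(x + 4)
  x^2 - x - 110 = (x + 10)(x - 11)
Common monic factor: x + 10


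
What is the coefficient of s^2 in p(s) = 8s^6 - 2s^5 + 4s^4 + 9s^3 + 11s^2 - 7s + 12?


Read off the coefficient of s^2: 11


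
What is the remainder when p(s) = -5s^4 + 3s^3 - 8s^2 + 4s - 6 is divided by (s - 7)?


By the Remainder Theorem, the remainder equals p(7):
  -5*(7)^4 = -12005
  3*(7)^3 = 1029
  -8*(7)^2 = -392
  4*(7)^1 = 28
  constant: -6
Sum: -12005 + 1029 - 392 + 28 - 6 = -11346


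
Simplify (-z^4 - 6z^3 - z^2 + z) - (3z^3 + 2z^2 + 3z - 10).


Distribute the minus sign:
  (-z^4 - 6z^3 - z^2 + z)
- (3z^3 + 2z^2 + 3z - 10)
Negate second polynomial: -3z^3 - 2z^2 - 3z + 10
Add: -z^4 - 9z^3 - 3z^2 - 2z + 10


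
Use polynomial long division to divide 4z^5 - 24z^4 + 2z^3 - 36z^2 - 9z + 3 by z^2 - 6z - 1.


(4z^5 - 24z^4 + 2z^3 - 36z^2 - 9z + 3) / (z^2 - 6z - 1)
Step 1: 4z^3 * (z^2 - 6z - 1) = 4z^5 - 24z^4 - 4z^3; subtract.
Step 2: 0 * (z^2 - 6z - 1) = 0; subtract.
Step 3: 6z * (z^2 - 6z - 1) = 6z^3 - 36z^2 - 6z; subtract.
Step 4: 0 * (z^2 - 6z - 1) = 0; subtract.
Quotient: 4z^3 + 6z, Remainder: -3z + 3


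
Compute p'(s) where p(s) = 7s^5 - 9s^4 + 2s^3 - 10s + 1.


Apply the power rule term by term:
  d/ds(7s^5) = 35s^4
  d/ds(-9s^4) = -36s^3
  d/ds(2s^3) = 6s^2
  d/ds(-10s) = -10
  d/ds(1) = 0
p'(s) = 35s^4 - 36s^3 + 6s^2 - 10


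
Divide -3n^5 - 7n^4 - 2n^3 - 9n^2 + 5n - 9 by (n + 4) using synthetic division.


Synthetic division with c = -4. Coefficients: -3, -7, -2, -9, 5, -9
Bring down -3.
  -3 * -4 = 12; 12 - 7 = 5
  5 * -4 = -20; -20 - 2 = -22
  -22 * -4 = 88; 88 - 9 = 79
  79 * -4 = -316; -316 + 5 = -311
  -311 * -4 = 1244; 1244 - 9 = 1235
Quotient: -3n^4 + 5n^3 - 22n^2 + 79n - 311, Remainder: 1235


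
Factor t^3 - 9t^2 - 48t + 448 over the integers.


Try integer roots (divisors of 448). t=8: p(8)=0.
Divide out (t - 8): quotient is t^2 - t - 56.
Factor the quadratic: (t + 7)(t - 8)
Result: (t - 8)(t + 7)(t - 8)


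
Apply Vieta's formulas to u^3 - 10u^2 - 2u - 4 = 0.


Monic cubic u^3+bu^2+cu+d=0: sum=-b, pairwise sum=c, product=-d.
b=-10, c=-2, d=-4
r1+r2+r3 = 10
r1r2+r1r3+r2r3 = -2
r1r2r3 = 4


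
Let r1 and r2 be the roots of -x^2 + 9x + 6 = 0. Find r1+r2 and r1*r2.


For ax^2+bx+c=0: sum = -b/a, product = c/a.
a=-1, b=9, c=6
Sum = -(9)/-1 = 9
Product = (6)/-1 = -6


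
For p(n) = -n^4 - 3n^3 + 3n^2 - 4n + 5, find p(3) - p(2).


p(3) = -142
p(2) = -31
p(3) - p(2) = -142 + 31 = -111


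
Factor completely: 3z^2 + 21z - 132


Roots satisfy r1 + r2 = -b/a = -7 and r1*r2 = c/a = -44.
So r1 = -11, r2 = 4.
3z^2 + 21z - 132 = 3(z - r1)(z - r2) = 3(z + 11)(z - 4)


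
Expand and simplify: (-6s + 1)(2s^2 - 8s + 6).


Distribute each term of the first polynomial:
  (-6s)(2s^2 - 8s + 6) = -12s^3 + 48s^2 - 36s
  (1)(2s^2 - 8s + 6) = 2s^2 - 8s + 6
Sum: -12s^3 + 50s^2 - 44s + 6


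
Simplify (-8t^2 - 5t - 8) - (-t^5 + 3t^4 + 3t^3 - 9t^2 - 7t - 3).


Distribute the minus sign:
  (-8t^2 - 5t - 8)
- (-t^5 + 3t^4 + 3t^3 - 9t^2 - 7t - 3)
Negate second polynomial: t^5 - 3t^4 - 3t^3 + 9t^2 + 7t + 3
Add: t^5 - 3t^4 - 3t^3 + t^2 + 2t - 5


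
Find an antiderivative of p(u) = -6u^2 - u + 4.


Reverse power rule on each term:
  ∫ -6u^2 du = -2u^3
  ∫ -u du = -(1/2)u^2
  ∫ 4 du = 4u
F(u) = -2u^3 - (1/2)u^2 + 4u + C


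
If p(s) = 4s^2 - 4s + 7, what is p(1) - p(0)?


p(1) = 7
p(0) = 7
p(1) - p(0) = 7 - 7 = 0


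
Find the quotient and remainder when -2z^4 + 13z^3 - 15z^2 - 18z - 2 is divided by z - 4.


(-2z^4 + 13z^3 - 15z^2 - 18z - 2) / (z - 4)
Step 1: -2z^3 * (z - 4) = -2z^4 + 8z^3; subtract.
Step 2: 5z^2 * (z - 4) = 5z^3 - 20z^2; subtract.
Step 3: 5z * (z - 4) = 5z^2 - 20z; subtract.
Step 4: 2 * (z - 4) = 2z - 8; subtract.
Quotient: -2z^3 + 5z^2 + 5z + 2, Remainder: 6


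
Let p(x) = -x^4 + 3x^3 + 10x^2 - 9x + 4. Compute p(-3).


Using direct substitution:
  -1 * (-3)^4 = -81
  3 * (-3)^3 = -81
  10 * (-3)^2 = 90
  -9 * (-3)^1 = 27
  constant: 4
Sum = -81 - 81 + 90 + 27 + 4 = -41


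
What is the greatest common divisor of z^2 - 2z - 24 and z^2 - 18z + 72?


Factor each:
  z^2 - 2z - 24 = (z - 6)(z + 4)
  z^2 - 18z + 72 = (z - 6)(z - 12)
Common monic factor: z - 6


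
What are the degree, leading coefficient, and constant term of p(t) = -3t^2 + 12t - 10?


Highest power of t is 2, with coefficient -3. Constant term is -10.
Degree = 2, leading coefficient = -3, constant term = -10


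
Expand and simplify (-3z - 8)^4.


Expand (-3z - 8)^4 by repeated multiplication:
  (-3z - 8)^2 = 9z^2 + 48z + 64
  (-3z - 8)^3 = -27z^3 - 216z^2 - 576z - 512
= 81z^4 + 864z^3 + 3456z^2 + 6144z + 4096


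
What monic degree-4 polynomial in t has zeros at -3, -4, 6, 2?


p(t) = (t + 3)(t + 4)(t - 6)(t - 2)
Expand: t^4 - t^3 - 32t^2 - 12t + 144


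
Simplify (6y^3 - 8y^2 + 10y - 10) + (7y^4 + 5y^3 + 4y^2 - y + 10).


Align terms by degree and add:
  6y^3 - 8y^2 + 10y - 10
+ 7y^4 + 5y^3 + 4y^2 - y + 10
= 7y^4 + 11y^3 - 4y^2 + 9y


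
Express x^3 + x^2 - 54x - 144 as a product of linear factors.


Try integer roots (divisors of -144). x=-6: p(-6)=0.
Divide out (x + 6): quotient is x^2 - 5x - 24.
Factor the quadratic: (x - 8)(x + 3)
Result: (x + 6)(x - 8)(x + 3)


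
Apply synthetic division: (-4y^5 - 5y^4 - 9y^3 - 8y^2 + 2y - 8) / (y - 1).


Synthetic division with c = 1. Coefficients: -4, -5, -9, -8, 2, -8
Bring down -4.
  -4 * 1 = -4; -4 - 5 = -9
  -9 * 1 = -9; -9 - 9 = -18
  -18 * 1 = -18; -18 - 8 = -26
  -26 * 1 = -26; -26 + 2 = -24
  -24 * 1 = -24; -24 - 8 = -32
Quotient: -4y^4 - 9y^3 - 18y^2 - 26y - 24, Remainder: -32


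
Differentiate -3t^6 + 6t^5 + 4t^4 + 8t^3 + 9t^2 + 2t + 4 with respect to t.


Apply the power rule term by term:
  d/dt(-3t^6) = -18t^5
  d/dt(6t^5) = 30t^4
  d/dt(4t^4) = 16t^3
  d/dt(8t^3) = 24t^2
  d/dt(9t^2) = 18t
  d/dt(2t) = 2
  d/dt(4) = 0
p'(t) = -18t^5 + 30t^4 + 16t^3 + 24t^2 + 18t + 2


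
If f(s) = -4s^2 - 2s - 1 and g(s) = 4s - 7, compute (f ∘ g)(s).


Substitute g(s) into f:
f(g(s)) = -4*(4s - 7)^2 + (-2)*(4s - 7) + (-1)
(4s - 7)^2 = 16s^2 - 56s + 49
Expand and combine: -64s^2 + 216s - 183


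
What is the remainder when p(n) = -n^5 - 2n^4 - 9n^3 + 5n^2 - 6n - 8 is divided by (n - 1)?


By the Remainder Theorem, the remainder equals p(1):
  -1*(1)^5 = -1
  -2*(1)^4 = -2
  -9*(1)^3 = -9
  5*(1)^2 = 5
  -6*(1)^1 = -6
  constant: -8
Sum: -1 - 2 - 9 + 5 - 6 - 8 = -21


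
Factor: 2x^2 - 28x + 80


Roots satisfy r1 + r2 = -b/a = 14 and r1*r2 = c/a = 40.
So r1 = 10, r2 = 4.
2x^2 - 28x + 80 = 2(x - r1)(x - r2) = 2(x - 10)(x - 4)


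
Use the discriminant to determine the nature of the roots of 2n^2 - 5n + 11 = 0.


D = b^2 - 4ac = (-5)^2 - 4(2)(11) = 25 - 88 = -63
Since D < 0: two complex conjugate roots (no real roots)


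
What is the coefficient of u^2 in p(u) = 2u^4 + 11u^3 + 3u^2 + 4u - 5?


Read off the coefficient of u^2: 3


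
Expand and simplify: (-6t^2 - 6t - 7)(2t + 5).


Distribute each term of the first polynomial:
  (-6t^2)(2t + 5) = -12t^3 - 30t^2
  (-6t)(2t + 5) = -12t^2 - 30t
  (-7)(2t + 5) = -14t - 35
Sum: -12t^3 - 42t^2 - 44t - 35


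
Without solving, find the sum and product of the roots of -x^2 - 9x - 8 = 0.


For ax^2+bx+c=0: sum = -b/a, product = c/a.
a=-1, b=-9, c=-8
Sum = -(-9)/-1 = -9
Product = (-8)/-1 = 8


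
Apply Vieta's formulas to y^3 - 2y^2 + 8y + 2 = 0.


Monic cubic y^3+by^2+cy+d=0: sum=-b, pairwise sum=c, product=-d.
b=-2, c=8, d=2
r1+r2+r3 = 2
r1r2+r1r3+r2r3 = 8
r1r2r3 = -2


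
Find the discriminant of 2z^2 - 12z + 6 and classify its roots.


D = b^2 - 4ac = (-12)^2 - 4(2)(6) = 144 - 48 = 96
Since D > 0: two distinct irrational roots


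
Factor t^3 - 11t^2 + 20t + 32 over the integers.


Try integer roots (divisors of 32). t=4: p(4)=0.
Divide out (t - 4): quotient is t^2 - 7t - 8.
Factor the quadratic: (t + 1)(t - 8)
Result: (t - 4)(t + 1)(t - 8)


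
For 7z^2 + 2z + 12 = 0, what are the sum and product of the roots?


For az^2+bz+c=0: sum = -b/a, product = c/a.
a=7, b=2, c=12
Sum = -(2)/7 = -2/7
Product = (12)/7 = 12/7


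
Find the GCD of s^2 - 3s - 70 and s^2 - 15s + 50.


Factor each:
  s^2 - 3s - 70 = (s - 10)(s + 7)
  s^2 - 15s + 50 = (s - 10)(s - 5)
Common monic factor: s - 10


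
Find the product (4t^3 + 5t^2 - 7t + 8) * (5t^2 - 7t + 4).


Distribute each term of the first polynomial:
  (4t^3)(5t^2 - 7t + 4) = 20t^5 - 28t^4 + 16t^3
  (5t^2)(5t^2 - 7t + 4) = 25t^4 - 35t^3 + 20t^2
  (-7t)(5t^2 - 7t + 4) = -35t^3 + 49t^2 - 28t
  (8)(5t^2 - 7t + 4) = 40t^2 - 56t + 32
Sum: 20t^5 - 3t^4 - 54t^3 + 109t^2 - 84t + 32


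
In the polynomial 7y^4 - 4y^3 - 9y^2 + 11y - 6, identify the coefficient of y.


Read off the coefficient of y: 11


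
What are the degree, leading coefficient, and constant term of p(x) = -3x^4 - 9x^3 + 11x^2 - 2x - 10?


Highest power of x is 4, with coefficient -3. Constant term is -10.
Degree = 4, leading coefficient = -3, constant term = -10


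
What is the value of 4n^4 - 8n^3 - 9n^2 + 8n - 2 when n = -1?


Using direct substitution:
  4 * (-1)^4 = 4
  -8 * (-1)^3 = 8
  -9 * (-1)^2 = -9
  8 * (-1)^1 = -8
  constant: -2
Sum = 4 + 8 - 9 - 8 - 2 = -7


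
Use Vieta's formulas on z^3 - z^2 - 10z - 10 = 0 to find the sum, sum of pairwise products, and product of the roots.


Monic cubic z^3+bz^2+cz+d=0: sum=-b, pairwise sum=c, product=-d.
b=-1, c=-10, d=-10
r1+r2+r3 = 1
r1r2+r1r3+r2r3 = -10
r1r2r3 = 10


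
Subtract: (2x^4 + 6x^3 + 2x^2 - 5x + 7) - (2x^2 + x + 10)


Distribute the minus sign:
  (2x^4 + 6x^3 + 2x^2 - 5x + 7)
- (2x^2 + x + 10)
Negate second polynomial: -2x^2 - x - 10
Add: 2x^4 + 6x^3 - 6x - 3


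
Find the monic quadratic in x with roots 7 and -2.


p(x) = (x - 7)(x + 2)
Expand: x^2 - 5x - 14


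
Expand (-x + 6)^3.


Expand (-x + 6)^3 by repeated multiplication:
  (-x + 6)^2 = x^2 - 12x + 36
= -x^3 + 18x^2 - 108x + 216


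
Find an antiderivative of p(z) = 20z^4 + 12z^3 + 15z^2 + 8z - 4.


Reverse power rule on each term:
  ∫ 20z^4 dz = 4z^5
  ∫ 12z^3 dz = 3z^4
  ∫ 15z^2 dz = 5z^3
  ∫ 8z dz = 4z^2
  ∫ -4 dz = -4z
F(z) = 4z^5 + 3z^4 + 5z^3 + 4z^2 - 4z + C


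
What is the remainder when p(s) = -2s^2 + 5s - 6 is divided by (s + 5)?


By the Remainder Theorem, the remainder equals p(-5):
  -2*(-5)^2 = -50
  5*(-5)^1 = -25
  constant: -6
Sum: -50 - 25 - 6 = -81


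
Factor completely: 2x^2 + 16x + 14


Roots satisfy r1 + r2 = -b/a = -8 and r1*r2 = c/a = 7.
So r1 = -1, r2 = -7.
2x^2 + 16x + 14 = 2(x - r1)(x - r2) = 2(x + 1)(x + 7)


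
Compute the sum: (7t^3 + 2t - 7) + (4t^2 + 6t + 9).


Align terms by degree and add:
  7t^3 + 2t - 7
+ 4t^2 + 6t + 9
= 7t^3 + 4t^2 + 8t + 2


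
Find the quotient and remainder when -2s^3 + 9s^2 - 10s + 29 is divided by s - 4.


(-2s^3 + 9s^2 - 10s + 29) / (s - 4)
Step 1: -2s^2 * (s - 4) = -2s^3 + 8s^2; subtract.
Step 2: s * (s - 4) = s^2 - 4s; subtract.
Step 3: -6 * (s - 4) = -6s + 24; subtract.
Quotient: -2s^2 + s - 6, Remainder: 5


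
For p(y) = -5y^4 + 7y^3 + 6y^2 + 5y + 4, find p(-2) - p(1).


p(-2) = -118
p(1) = 17
p(-2) - p(1) = -118 - 17 = -135


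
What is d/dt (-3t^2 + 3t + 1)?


Apply the power rule term by term:
  d/dt(-3t^2) = -6t
  d/dt(3t) = 3
  d/dt(1) = 0
p'(t) = -6t + 3


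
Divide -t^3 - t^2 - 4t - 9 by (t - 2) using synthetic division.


Synthetic division with c = 2. Coefficients: -1, -1, -4, -9
Bring down -1.
  -1 * 2 = -2; -2 - 1 = -3
  -3 * 2 = -6; -6 - 4 = -10
  -10 * 2 = -20; -20 - 9 = -29
Quotient: -t^2 - 3t - 10, Remainder: -29


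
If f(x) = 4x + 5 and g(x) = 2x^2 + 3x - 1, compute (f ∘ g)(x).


Substitute g(x) into f:
f(g(x)) = 4*(2x^2 + 3x - 1) + 5
Expand and combine: 8x^2 + 12x + 1


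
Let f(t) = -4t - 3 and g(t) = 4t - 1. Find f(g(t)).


Substitute g(t) into f:
f(g(t)) = -4*(4t - 1) + (-3)
Expand and combine: -16t + 1


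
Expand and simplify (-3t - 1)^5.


Expand (-3t - 1)^5 by repeated multiplication:
  (-3t - 1)^2 = 9t^2 + 6t + 1
  (-3t - 1)^3 = -27t^3 - 27t^2 - 9t - 1
  (-3t - 1)^4 = 81t^4 + 108t^3 + 54t^2 + 12t + 1
= -243t^5 - 405t^4 - 270t^3 - 90t^2 - 15t - 1


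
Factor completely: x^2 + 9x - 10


Roots satisfy r1 + r2 = -b/a = -9 and r1*r2 = c/a = -10.
So r1 = -10, r2 = 1.
x^2 + 9x - 10 = (x - r1)(x - r2) = (x + 10)(x - 1)


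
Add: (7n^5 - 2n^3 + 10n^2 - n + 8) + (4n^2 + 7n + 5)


Align terms by degree and add:
  7n^5 - 2n^3 + 10n^2 - n + 8
+ 4n^2 + 7n + 5
= 7n^5 - 2n^3 + 14n^2 + 6n + 13


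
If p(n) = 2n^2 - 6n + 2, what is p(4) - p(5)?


p(4) = 10
p(5) = 22
p(4) - p(5) = 10 - 22 = -12


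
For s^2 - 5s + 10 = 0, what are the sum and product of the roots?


For as^2+bs+c=0: sum = -b/a, product = c/a.
a=1, b=-5, c=10
Sum = -(-5)/1 = 5
Product = (10)/1 = 10


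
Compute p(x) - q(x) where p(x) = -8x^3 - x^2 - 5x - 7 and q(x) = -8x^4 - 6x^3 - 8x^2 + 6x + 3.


Distribute the minus sign:
  (-8x^3 - x^2 - 5x - 7)
- (-8x^4 - 6x^3 - 8x^2 + 6x + 3)
Negate second polynomial: 8x^4 + 6x^3 + 8x^2 - 6x - 3
Add: 8x^4 - 2x^3 + 7x^2 - 11x - 10


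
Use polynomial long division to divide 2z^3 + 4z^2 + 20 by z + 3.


(2z^3 + 4z^2 + 20) / (z + 3)
Step 1: 2z^2 * (z + 3) = 2z^3 + 6z^2; subtract.
Step 2: -2z * (z + 3) = -2z^2 - 6z; subtract.
Step 3: 6 * (z + 3) = 6z + 18; subtract.
Quotient: 2z^2 - 2z + 6, Remainder: 2


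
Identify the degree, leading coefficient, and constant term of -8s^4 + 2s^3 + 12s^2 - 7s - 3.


Highest power of s is 4, with coefficient -8. Constant term is -3.
Degree = 4, leading coefficient = -8, constant term = -3


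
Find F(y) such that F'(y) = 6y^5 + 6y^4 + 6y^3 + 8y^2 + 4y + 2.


Reverse power rule on each term:
  ∫ 6y^5 dy = y^6
  ∫ 6y^4 dy = (6/5)y^5
  ∫ 6y^3 dy = (3/2)y^4
  ∫ 8y^2 dy = (8/3)y^3
  ∫ 4y dy = 2y^2
  ∫ 2 dy = 2y
F(y) = y^6 + (6/5)y^5 + (3/2)y^4 + (8/3)y^3 + 2y^2 + 2y + C


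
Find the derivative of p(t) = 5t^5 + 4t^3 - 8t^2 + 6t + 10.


Apply the power rule term by term:
  d/dt(5t^5) = 25t^4
  d/dt(4t^3) = 12t^2
  d/dt(-8t^2) = -16t
  d/dt(6t) = 6
  d/dt(10) = 0
p'(t) = 25t^4 + 12t^2 - 16t + 6


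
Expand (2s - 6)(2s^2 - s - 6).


Distribute each term of the first polynomial:
  (2s)(2s^2 - s - 6) = 4s^3 - 2s^2 - 12s
  (-6)(2s^2 - s - 6) = -12s^2 + 6s + 36
Sum: 4s^3 - 14s^2 - 6s + 36


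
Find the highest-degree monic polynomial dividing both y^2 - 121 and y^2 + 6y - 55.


Factor each:
  y^2 - 121 = (y + 11)(y - 11)
  y^2 + 6y - 55 = (y + 11)(y - 5)
Common monic factor: y + 11


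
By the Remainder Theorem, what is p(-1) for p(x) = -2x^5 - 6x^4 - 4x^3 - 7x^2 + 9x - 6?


By the Remainder Theorem, the remainder equals p(-1):
  -2*(-1)^5 = 2
  -6*(-1)^4 = -6
  -4*(-1)^3 = 4
  -7*(-1)^2 = -7
  9*(-1)^1 = -9
  constant: -6
Sum: 2 - 6 + 4 - 7 - 9 - 6 = -22


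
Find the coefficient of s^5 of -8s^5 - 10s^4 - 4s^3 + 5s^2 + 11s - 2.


Read off the coefficient of s^5: -8


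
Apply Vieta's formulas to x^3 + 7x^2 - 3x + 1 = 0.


Monic cubic x^3+bx^2+cx+d=0: sum=-b, pairwise sum=c, product=-d.
b=7, c=-3, d=1
r1+r2+r3 = -7
r1r2+r1r3+r2r3 = -3
r1r2r3 = -1


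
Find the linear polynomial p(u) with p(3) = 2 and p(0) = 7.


p(u) = mu + b. Using p(3)=2, p(0)=7:
m = (2 - 7)/(3) = -5/3 = -5/3
b = 2 - m*(3) = 2 + 5 = 7
p(u) = -(5/3)u + 7


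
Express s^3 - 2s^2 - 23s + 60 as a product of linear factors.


Try integer roots (divisors of 60). s=-5: p(-5)=0.
Divide out (s + 5): quotient is s^2 - 7s + 12.
Factor the quadratic: (s - 4)(s - 3)
Result: (s + 5)(s - 4)(s - 3)


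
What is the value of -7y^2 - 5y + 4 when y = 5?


Using direct substitution:
  -7 * (5)^2 = -175
  -5 * (5)^1 = -25
  constant: 4
Sum = -175 - 25 + 4 = -196


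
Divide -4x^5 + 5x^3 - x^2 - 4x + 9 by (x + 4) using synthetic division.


Synthetic division with c = -4. Coefficients: -4, 0, 5, -1, -4, 9
Bring down -4.
  -4 * -4 = 16; 16 + 0 = 16
  16 * -4 = -64; -64 + 5 = -59
  -59 * -4 = 236; 236 - 1 = 235
  235 * -4 = -940; -940 - 4 = -944
  -944 * -4 = 3776; 3776 + 9 = 3785
Quotient: -4x^4 + 16x^3 - 59x^2 + 235x - 944, Remainder: 3785


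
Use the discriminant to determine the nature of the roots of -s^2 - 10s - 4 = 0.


D = b^2 - 4ac = (-10)^2 - 4(-1)(-4) = 100 - 16 = 84
Since D > 0: two distinct irrational roots


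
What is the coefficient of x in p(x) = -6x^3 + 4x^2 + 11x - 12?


Read off the coefficient of x: 11


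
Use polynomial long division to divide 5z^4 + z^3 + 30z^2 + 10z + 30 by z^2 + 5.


(5z^4 + z^3 + 30z^2 + 10z + 30) / (z^2 + 5)
Step 1: 5z^2 * (z^2 + 5) = 5z^4 + 25z^2; subtract.
Step 2: z * (z^2 + 5) = z^3 + 5z; subtract.
Step 3: 5 * (z^2 + 5) = 5z^2 + 25; subtract.
Quotient: 5z^2 + z + 5, Remainder: 5z + 5


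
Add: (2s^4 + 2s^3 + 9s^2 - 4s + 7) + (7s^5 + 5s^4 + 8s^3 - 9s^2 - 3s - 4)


Align terms by degree and add:
  2s^4 + 2s^3 + 9s^2 - 4s + 7
+ 7s^5 + 5s^4 + 8s^3 - 9s^2 - 3s - 4
= 7s^5 + 7s^4 + 10s^3 - 7s + 3


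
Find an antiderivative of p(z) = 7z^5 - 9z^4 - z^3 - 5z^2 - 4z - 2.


Reverse power rule on each term:
  ∫ 7z^5 dz = (7/6)z^6
  ∫ -9z^4 dz = -(9/5)z^5
  ∫ -z^3 dz = -(1/4)z^4
  ∫ -5z^2 dz = -(5/3)z^3
  ∫ -4z dz = -2z^2
  ∫ -2 dz = -2z
F(z) = (7/6)z^6 - (9/5)z^5 - (1/4)z^4 - (5/3)z^3 - 2z^2 - 2z + C


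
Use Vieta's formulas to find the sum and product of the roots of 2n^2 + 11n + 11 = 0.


For an^2+bn+c=0: sum = -b/a, product = c/a.
a=2, b=11, c=11
Sum = -(11)/2 = -11/2
Product = (11)/2 = 11/2


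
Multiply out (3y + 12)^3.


Expand (3y + 12)^3 by repeated multiplication:
  (3y + 12)^2 = 9y^2 + 72y + 144
= 27y^3 + 324y^2 + 1296y + 1728


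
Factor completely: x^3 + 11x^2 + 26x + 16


Try integer roots (divisors of 16). x=-2: p(-2)=0.
Divide out (x + 2): quotient is x^2 + 9x + 8.
Factor the quadratic: (x + 1)(x + 8)
Result: (x + 2)(x + 1)(x + 8)


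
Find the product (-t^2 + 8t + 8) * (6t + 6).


Distribute each term of the first polynomial:
  (-t^2)(6t + 6) = -6t^3 - 6t^2
  (8t)(6t + 6) = 48t^2 + 48t
  (8)(6t + 6) = 48t + 48
Sum: -6t^3 + 42t^2 + 96t + 48


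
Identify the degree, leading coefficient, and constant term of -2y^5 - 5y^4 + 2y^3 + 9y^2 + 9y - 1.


Highest power of y is 5, with coefficient -2. Constant term is -1.
Degree = 5, leading coefficient = -2, constant term = -1


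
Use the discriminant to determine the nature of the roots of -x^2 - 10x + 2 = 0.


D = b^2 - 4ac = (-10)^2 - 4(-1)(2) = 100 + 8 = 108
Since D > 0: two distinct irrational roots


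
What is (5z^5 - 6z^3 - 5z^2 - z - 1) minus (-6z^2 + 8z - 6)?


Distribute the minus sign:
  (5z^5 - 6z^3 - 5z^2 - z - 1)
- (-6z^2 + 8z - 6)
Negate second polynomial: 6z^2 - 8z + 6
Add: 5z^5 - 6z^3 + z^2 - 9z + 5


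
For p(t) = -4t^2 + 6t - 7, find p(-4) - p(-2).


p(-4) = -95
p(-2) = -35
p(-4) - p(-2) = -95 + 35 = -60


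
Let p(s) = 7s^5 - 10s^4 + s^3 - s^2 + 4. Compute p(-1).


Using direct substitution:
  7 * (-1)^5 = -7
  -10 * (-1)^4 = -10
  1 * (-1)^3 = -1
  -1 * (-1)^2 = -1
  0 * (-1)^1 = 0
  constant: 4
Sum = -7 - 10 - 1 - 1 + 0 + 4 = -15


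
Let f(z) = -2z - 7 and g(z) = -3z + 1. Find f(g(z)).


Substitute g(z) into f:
f(g(z)) = -2*(-3z + 1) + (-7)
Expand and combine: 6z - 9


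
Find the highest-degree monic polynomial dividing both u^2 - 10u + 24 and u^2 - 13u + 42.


Factor each:
  u^2 - 10u + 24 = (u - 6)(u - 4)
  u^2 - 13u + 42 = (u - 6)(u - 7)
Common monic factor: u - 6


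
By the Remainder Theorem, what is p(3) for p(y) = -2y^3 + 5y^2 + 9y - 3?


By the Remainder Theorem, the remainder equals p(3):
  -2*(3)^3 = -54
  5*(3)^2 = 45
  9*(3)^1 = 27
  constant: -3
Sum: -54 + 45 + 27 - 3 = 15


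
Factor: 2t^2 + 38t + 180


Roots satisfy r1 + r2 = -b/a = -19 and r1*r2 = c/a = 90.
So r1 = -9, r2 = -10.
2t^2 + 38t + 180 = 2(t - r1)(t - r2) = 2(t + 9)(t + 10)


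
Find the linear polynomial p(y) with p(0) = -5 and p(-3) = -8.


p(y) = my + b. Using p(0)=-5, p(-3)=-8:
m = (-5 + 8)/(0 + 3) = 3/3 = 1
b = -5 - m*(0) = -5 = -5
p(y) = y - 5


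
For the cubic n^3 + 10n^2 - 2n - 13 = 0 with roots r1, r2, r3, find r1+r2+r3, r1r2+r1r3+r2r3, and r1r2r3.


Monic cubic n^3+bn^2+cn+d=0: sum=-b, pairwise sum=c, product=-d.
b=10, c=-2, d=-13
r1+r2+r3 = -10
r1r2+r1r3+r2r3 = -2
r1r2r3 = 13
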